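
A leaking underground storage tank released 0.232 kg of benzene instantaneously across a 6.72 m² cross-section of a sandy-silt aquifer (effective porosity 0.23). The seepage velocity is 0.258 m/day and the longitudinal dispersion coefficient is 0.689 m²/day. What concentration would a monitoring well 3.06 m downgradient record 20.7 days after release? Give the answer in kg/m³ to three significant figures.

0.0102 kg/m³

For an instantaneous plane source, C(x,t) = M/(n_e·A·√(4πDt)) · exp(−(x−vt)²/(4Dt)), with n_e·A the pore (flow) area.
Plume center vt = 0.258 × 20.7 = 5.3406 m, so the well at 3.06 m is 2.2806 m upgradient of the peak.
√(4πDt) = 13.39 m, giving peak height M/(n_e·A·√(4πDt)) = 0.232/(0.23 × 6.72 × 13.39) = 0.01121 kg/m³.
(x−vt)²/(4Dt) = (-2.2806)²/(4 × 0.689 × 20.7) = 0.09117; exp(−0.09117) = 0.9129.
C = 0.01121 × 0.9129 = 0.0102 kg/m³.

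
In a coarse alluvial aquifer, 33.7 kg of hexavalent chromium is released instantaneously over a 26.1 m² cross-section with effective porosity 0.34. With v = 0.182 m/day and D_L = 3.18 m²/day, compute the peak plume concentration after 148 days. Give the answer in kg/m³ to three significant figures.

The peak of an instantaneous 1D plume sits at x = vt; there the Gaussian factor is 1 and C_max = M/(n_e·A·√(4πDt)), where n_e·A is the pore area the mass is dissolved in.
√(4πDt) = √(4π × 3.18 × 148) = 76.90 m, so C_max = 33.7/(0.34 × 26.1 × 76.90) = 0.0494 kg/m³.

0.0494 kg/m³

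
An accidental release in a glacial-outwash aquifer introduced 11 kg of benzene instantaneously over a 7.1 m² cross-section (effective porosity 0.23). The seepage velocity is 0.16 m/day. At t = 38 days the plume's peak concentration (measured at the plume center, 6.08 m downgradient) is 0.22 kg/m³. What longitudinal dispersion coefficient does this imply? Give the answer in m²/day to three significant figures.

1.96 m²/day

At the plume center C_max = M/(n_e·A·√(4πDt)), so D = M²/(4πt·(n_e·A·C_max)²).
n_e·A·C_max = 0.23 × 7.1 × 0.22 = 0.3593 kg/m.
D = 11²/(4π × 38 × 0.3593²) = 1.96 m²/day.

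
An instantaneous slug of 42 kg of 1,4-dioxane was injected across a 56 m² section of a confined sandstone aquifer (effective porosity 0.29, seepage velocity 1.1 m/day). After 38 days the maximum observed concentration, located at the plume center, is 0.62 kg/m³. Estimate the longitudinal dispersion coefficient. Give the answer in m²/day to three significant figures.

At the plume center C_max = M/(n_e·A·√(4πDt)), so D = M²/(4πt·(n_e·A·C_max)²).
n_e·A·C_max = 0.29 × 56 × 0.62 = 10.07 kg/m.
D = 42²/(4π × 38 × 10.07²) = 0.0364 m²/day.

0.0364 m²/day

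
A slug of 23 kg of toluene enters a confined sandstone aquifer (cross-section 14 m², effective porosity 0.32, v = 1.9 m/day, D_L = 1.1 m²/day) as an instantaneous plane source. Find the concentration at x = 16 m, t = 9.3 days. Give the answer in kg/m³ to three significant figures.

0.423 kg/m³

For an instantaneous plane source, C(x,t) = M/(n_e·A·√(4πDt)) · exp(−(x−vt)²/(4Dt)), with n_e·A the pore (flow) area.
Plume center vt = 1.9 × 9.3 = 17.67 m, so the well at 16 m is 1.67 m upgradient of the peak.
√(4πDt) = 11.34 m, giving peak height M/(n_e·A·√(4πDt)) = 23/(0.32 × 14 × 11.34) = 0.4527 kg/m³.
(x−vt)²/(4Dt) = (-1.67)²/(4 × 1.1 × 9.3) = 0.06815; exp(−0.06815) = 0.9341.
C = 0.4527 × 0.9341 = 0.423 kg/m³.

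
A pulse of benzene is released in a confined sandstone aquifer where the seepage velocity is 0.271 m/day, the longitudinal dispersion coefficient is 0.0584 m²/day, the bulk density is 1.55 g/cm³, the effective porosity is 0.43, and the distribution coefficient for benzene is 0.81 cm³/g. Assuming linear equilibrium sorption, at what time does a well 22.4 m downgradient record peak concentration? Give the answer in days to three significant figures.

Retardation factor R = 1 + ρ_b·K_d/n = 1 + 1.55 × 0.81/0.43 = 3.920.
Sorption retards both mechanisms: v_R = v/R = 0.06913 m/day, D_R = D/R = 0.01490 m²/day.
Peak time from v_R²t² + 2D_R t − x² = 0: t = (√(D_R² + v_R²x²) − D_R)/v_R².
√(D_R² + v_R²x²) = √(0.01490² + 0.06913² × 22.4²) = 1.549; v_R² = 0.004779.
t = (1.549 − 0.01490)/0.004779 = 321 days.

321 days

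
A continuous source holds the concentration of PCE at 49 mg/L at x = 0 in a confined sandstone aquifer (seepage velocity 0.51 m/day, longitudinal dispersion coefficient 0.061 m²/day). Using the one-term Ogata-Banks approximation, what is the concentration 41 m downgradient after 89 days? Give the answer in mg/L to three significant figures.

44.5 mg/L

For a continuous step input, C/C₀ ≈ ½·erfc((x−vt)/(2√(Dt))).
vt = 0.51 × 89 = 45.39 m and 2√(Dt) = 2√(0.061 × 89) = 4.660 m.
Argument (x−vt)/(2√(Dt)) = (41 − 45.39)/4.660 = -0.9421; ½·erfc(-0.9421) = 0.9086.
C = 49 × 0.9086 = 44.5 mg/L.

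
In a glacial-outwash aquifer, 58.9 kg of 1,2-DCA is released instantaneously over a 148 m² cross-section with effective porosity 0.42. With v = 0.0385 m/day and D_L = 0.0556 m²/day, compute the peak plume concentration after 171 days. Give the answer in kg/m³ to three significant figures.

0.0867 kg/m³

The peak of an instantaneous 1D plume sits at x = vt; there the Gaussian factor is 1 and C_max = M/(n_e·A·√(4πDt)), where n_e·A is the pore area the mass is dissolved in.
√(4πDt) = √(4π × 0.0556 × 171) = 10.93 m, so C_max = 58.9/(0.42 × 148 × 10.93) = 0.0867 kg/m³.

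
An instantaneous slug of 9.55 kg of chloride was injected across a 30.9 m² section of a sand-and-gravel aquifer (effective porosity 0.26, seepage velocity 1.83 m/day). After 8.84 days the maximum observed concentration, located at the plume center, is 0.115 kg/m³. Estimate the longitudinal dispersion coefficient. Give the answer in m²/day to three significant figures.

0.962 m²/day

At the plume center C_max = M/(n_e·A·√(4πDt)), so D = M²/(4πt·(n_e·A·C_max)²).
n_e·A·C_max = 0.26 × 30.9 × 0.115 = 0.9239 kg/m.
D = 9.55²/(4π × 8.84 × 0.9239²) = 0.962 m²/day.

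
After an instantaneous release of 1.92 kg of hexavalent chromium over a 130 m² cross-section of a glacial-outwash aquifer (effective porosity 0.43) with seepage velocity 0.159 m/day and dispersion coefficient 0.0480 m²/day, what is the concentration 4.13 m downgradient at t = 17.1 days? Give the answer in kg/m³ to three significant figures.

0.00583 kg/m³

For an instantaneous plane source, C(x,t) = M/(n_e·A·√(4πDt)) · exp(−(x−vt)²/(4Dt)), with n_e·A the pore (flow) area.
Plume center vt = 0.159 × 17.1 = 2.7189 m, so the well at 4.13 m is 1.4111 m downgradient of the peak.
√(4πDt) = 3.212 m, giving peak height M/(n_e·A·√(4πDt)) = 1.92/(0.43 × 130 × 3.212) = 0.01069 kg/m³.
(x−vt)²/(4Dt) = (1.4111)²/(4 × 0.0480 × 17.1) = 0.6065; exp(−0.6065) = 0.5453.
C = 0.01069 × 0.5453 = 0.00583 kg/m³.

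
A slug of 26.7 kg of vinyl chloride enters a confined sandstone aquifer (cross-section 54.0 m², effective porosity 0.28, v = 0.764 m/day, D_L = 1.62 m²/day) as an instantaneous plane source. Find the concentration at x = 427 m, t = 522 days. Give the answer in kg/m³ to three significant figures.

0.0135 kg/m³

For an instantaneous plane source, C(x,t) = M/(n_e·A·√(4πDt)) · exp(−(x−vt)²/(4Dt)), with n_e·A the pore (flow) area.
Plume center vt = 0.764 × 522 = 398.808 m, so the well at 427 m is 28.192 m downgradient of the peak.
√(4πDt) = 103.1 m, giving peak height M/(n_e·A·√(4πDt)) = 26.7/(0.28 × 54.0 × 103.1) = 0.01713 kg/m³.
(x−vt)²/(4Dt) = (28.192)²/(4 × 1.62 × 522) = 0.2350; exp(−0.2350) = 0.7906.
C = 0.01713 × 0.7906 = 0.0135 kg/m³.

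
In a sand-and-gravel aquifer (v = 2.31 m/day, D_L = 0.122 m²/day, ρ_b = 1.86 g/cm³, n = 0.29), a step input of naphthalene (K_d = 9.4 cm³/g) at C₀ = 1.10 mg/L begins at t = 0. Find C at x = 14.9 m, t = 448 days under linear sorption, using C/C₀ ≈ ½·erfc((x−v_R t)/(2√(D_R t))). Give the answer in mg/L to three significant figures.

1.02 mg/L

Retardation factor R = 1 + ρ_b·K_d/n = 1 + 1.86 × 9.4/0.29 = 61.29.
Sorption retards both mechanisms: v_R = v/R = 0.03769 m/day, D_R = D/R = 0.001991 m²/day.
v_R·t = 0.03769 × 448 = 16.88512 m; 2√(D_R t) = 1.889 m; argument = (14.9 − 16.88512)/1.889 = -1.051.
C = C₀ × ½·erfc(-1.051) = 1.10 × 0.9314 = 1.02 mg/L.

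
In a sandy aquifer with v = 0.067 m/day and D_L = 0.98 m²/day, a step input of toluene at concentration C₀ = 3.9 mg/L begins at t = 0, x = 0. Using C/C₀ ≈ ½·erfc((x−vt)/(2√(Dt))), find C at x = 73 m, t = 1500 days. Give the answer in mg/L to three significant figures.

For a continuous step input, C/C₀ ≈ ½·erfc((x−vt)/(2√(Dt))).
vt = 0.067 × 1500 = 100.5 m and 2√(Dt) = 2√(0.98 × 1500) = 76.68 m.
Argument (x−vt)/(2√(Dt)) = (73 − 100.5)/76.68 = -0.3586; ½·erfc(-0.3586) = 0.6940.
C = 3.9 × 0.6940 = 2.71 mg/L.

2.71 mg/L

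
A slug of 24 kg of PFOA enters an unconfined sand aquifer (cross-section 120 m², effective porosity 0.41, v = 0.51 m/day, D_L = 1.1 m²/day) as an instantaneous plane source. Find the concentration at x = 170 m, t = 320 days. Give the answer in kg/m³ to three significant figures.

For an instantaneous plane source, C(x,t) = M/(n_e·A·√(4πDt)) · exp(−(x−vt)²/(4Dt)), with n_e·A the pore (flow) area.
Plume center vt = 0.51 × 320 = 163.2 m, so the well at 170 m is 6.8 m downgradient of the peak.
√(4πDt) = 66.51 m, giving peak height M/(n_e·A·√(4πDt)) = 24/(0.41 × 120 × 66.51) = 0.007334 kg/m³.
(x−vt)²/(4Dt) = (6.8)²/(4 × 1.1 × 320) = 0.03284; exp(−0.03284) = 0.9677.
C = 0.007334 × 0.9677 = 0.00710 kg/m³.

0.00710 kg/m³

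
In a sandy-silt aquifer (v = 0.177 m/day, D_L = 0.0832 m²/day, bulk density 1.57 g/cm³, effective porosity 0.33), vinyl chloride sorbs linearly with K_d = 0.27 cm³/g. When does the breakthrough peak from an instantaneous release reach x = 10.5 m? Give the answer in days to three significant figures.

Retardation factor R = 1 + ρ_b·K_d/n = 1 + 1.57 × 0.27/0.33 = 2.285.
Sorption retards both mechanisms: v_R = v/R = 0.07746 m/day, D_R = D/R = 0.03641 m²/day.
Peak time from v_R²t² + 2D_R t − x² = 0: t = (√(D_R² + v_R²x²) − D_R)/v_R².
√(D_R² + v_R²x²) = √(0.03641² + 0.07746² × 10.5²) = 0.8141; v_R² = 0.006000.
t = (0.8141 − 0.03641)/0.006000 = 130 days.

130 days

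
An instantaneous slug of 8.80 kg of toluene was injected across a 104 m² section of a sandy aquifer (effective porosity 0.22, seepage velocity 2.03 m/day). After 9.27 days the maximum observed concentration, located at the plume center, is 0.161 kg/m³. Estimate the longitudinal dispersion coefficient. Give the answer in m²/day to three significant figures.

0.0490 m²/day

At the plume center C_max = M/(n_e·A·√(4πDt)), so D = M²/(4πt·(n_e·A·C_max)²).
n_e·A·C_max = 0.22 × 104 × 0.161 = 3.684 kg/m.
D = 8.80²/(4π × 9.27 × 3.684²) = 0.0490 m²/day.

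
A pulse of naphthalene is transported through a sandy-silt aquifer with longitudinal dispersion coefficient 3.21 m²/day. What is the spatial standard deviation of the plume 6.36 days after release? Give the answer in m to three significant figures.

6.39 m

Dispersive spreading gives a Gaussian with σ² = 2Dt; advection only shifts the center.
σ = √(2 × 3.21 × 6.36) = 6.39 m.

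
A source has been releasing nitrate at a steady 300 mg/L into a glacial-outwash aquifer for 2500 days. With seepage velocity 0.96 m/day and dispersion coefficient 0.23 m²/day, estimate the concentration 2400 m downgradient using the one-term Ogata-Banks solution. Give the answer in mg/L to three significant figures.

For a continuous step input, C/C₀ ≈ ½·erfc((x−vt)/(2√(Dt))).
vt = 0.96 × 2500 = 2400 m and 2√(Dt) = 2√(0.23 × 2500) = 47.96 m.
Argument (x−vt)/(2√(Dt)) = (2400 − 2400)/47.96 = 0; ½·erfc(0) = 0.5000.
C = 300 × 0.5000 = 150 mg/L.

150 mg/L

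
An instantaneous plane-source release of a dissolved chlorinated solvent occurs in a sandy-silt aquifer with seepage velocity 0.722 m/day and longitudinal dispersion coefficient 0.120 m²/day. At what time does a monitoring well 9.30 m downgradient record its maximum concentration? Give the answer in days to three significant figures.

12.7 days

For the 1D instantaneous-source solution, setting ∂C/∂t = 0 at fixed x gives v²t² + 2Dt − x² = 0, so t = (√(D² + v²x²) − D)/v².
√(D² + v²x²) = √(0.120² + 0.722² × 9.30²) = 6.716; v² = 0.521284.
t = (6.716 − 0.120)/0.521284 = 12.7 days (vs. the pure-advection estimate x/v = 12.9 d).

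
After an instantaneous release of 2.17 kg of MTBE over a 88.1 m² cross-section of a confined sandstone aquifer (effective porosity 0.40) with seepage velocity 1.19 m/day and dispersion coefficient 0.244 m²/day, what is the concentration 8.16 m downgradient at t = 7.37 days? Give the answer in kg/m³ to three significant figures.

0.0123 kg/m³

For an instantaneous plane source, C(x,t) = M/(n_e·A·√(4πDt)) · exp(−(x−vt)²/(4Dt)), with n_e·A the pore (flow) area.
Plume center vt = 1.19 × 7.37 = 8.7703 m, so the well at 8.16 m is 0.6103 m upgradient of the peak.
√(4πDt) = 4.754 m, giving peak height M/(n_e·A·√(4πDt)) = 2.17/(0.40 × 88.1 × 4.754) = 0.01295 kg/m³.
(x−vt)²/(4Dt) = (-0.6103)²/(4 × 0.244 × 7.37) = 0.05178; exp(−0.05178) = 0.9495.
C = 0.01295 × 0.9495 = 0.0123 kg/m³.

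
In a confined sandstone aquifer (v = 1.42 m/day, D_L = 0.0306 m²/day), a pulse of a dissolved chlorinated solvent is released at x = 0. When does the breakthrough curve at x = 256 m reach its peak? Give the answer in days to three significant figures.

For the 1D instantaneous-source solution, setting ∂C/∂t = 0 at fixed x gives v²t² + 2Dt − x² = 0, so t = (√(D² + v²x²) − D)/v².
√(D² + v²x²) = √(0.0306² + 1.42² × 256²) = 363.5; v² = 2.0164.
t = (363.5 − 0.0306)/2.0164 = 180 days (vs. the pure-advection estimate x/v = 180 d).

180 days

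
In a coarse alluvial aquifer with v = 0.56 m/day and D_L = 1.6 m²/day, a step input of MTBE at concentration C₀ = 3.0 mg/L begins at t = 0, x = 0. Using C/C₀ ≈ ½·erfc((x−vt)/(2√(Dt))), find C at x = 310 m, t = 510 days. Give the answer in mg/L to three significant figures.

0.819 mg/L

For a continuous step input, C/C₀ ≈ ½·erfc((x−vt)/(2√(Dt))).
vt = 0.56 × 510 = 285.6 m and 2√(Dt) = 2√(1.6 × 510) = 57.13 m.
Argument (x−vt)/(2√(Dt)) = (310 − 285.6)/57.13 = 0.4271; ½·erfc(0.4271) = 0.2729.
C = 3.0 × 0.2729 = 0.819 mg/L.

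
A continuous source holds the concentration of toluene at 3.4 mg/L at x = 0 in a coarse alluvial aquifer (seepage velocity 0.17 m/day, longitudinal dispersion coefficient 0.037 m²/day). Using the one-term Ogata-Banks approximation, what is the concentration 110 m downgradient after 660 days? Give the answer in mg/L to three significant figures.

2.12 mg/L

For a continuous step input, C/C₀ ≈ ½·erfc((x−vt)/(2√(Dt))).
vt = 0.17 × 660 = 112.2 m and 2√(Dt) = 2√(0.037 × 660) = 9.883 m.
Argument (x−vt)/(2√(Dt)) = (110 − 112.2)/9.883 = -0.2226; ½·erfc(-0.2226) = 0.6235.
C = 3.4 × 0.6235 = 2.12 mg/L.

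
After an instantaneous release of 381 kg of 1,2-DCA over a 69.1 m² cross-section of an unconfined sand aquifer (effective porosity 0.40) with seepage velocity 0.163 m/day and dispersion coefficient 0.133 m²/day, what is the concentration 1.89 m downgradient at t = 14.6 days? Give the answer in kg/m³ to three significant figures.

2.71 kg/m³

For an instantaneous plane source, C(x,t) = M/(n_e·A·√(4πDt)) · exp(−(x−vt)²/(4Dt)), with n_e·A the pore (flow) area.
Plume center vt = 0.163 × 14.6 = 2.3798 m, so the well at 1.89 m is 0.4898 m upgradient of the peak.
√(4πDt) = 4.940 m, giving peak height M/(n_e·A·√(4πDt)) = 381/(0.40 × 69.1 × 4.940) = 2.790 kg/m³.
(x−vt)²/(4Dt) = (-0.4898)²/(4 × 0.133 × 14.6) = 0.03089; exp(−0.03089) = 0.9696.
C = 2.790 × 0.9696 = 2.71 kg/m³.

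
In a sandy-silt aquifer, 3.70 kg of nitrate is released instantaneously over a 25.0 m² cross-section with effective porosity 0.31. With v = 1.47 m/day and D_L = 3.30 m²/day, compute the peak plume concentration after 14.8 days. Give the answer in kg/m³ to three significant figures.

0.0193 kg/m³

The peak of an instantaneous 1D plume sits at x = vt; there the Gaussian factor is 1 and C_max = M/(n_e·A·√(4πDt)), where n_e·A is the pore area the mass is dissolved in.
√(4πDt) = √(4π × 3.30 × 14.8) = 24.77 m, so C_max = 3.70/(0.31 × 25.0 × 24.77) = 0.0193 kg/m³.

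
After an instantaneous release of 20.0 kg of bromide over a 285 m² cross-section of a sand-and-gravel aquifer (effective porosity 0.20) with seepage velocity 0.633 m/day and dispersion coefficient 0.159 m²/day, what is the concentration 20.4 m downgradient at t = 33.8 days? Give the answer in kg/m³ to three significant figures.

For an instantaneous plane source, C(x,t) = M/(n_e·A·√(4πDt)) · exp(−(x−vt)²/(4Dt)), with n_e·A the pore (flow) area.
Plume center vt = 0.633 × 33.8 = 21.3954 m, so the well at 20.4 m is 0.9954 m upgradient of the peak.
√(4πDt) = 8.218 m, giving peak height M/(n_e·A·√(4πDt)) = 20.0/(0.20 × 285 × 8.218) = 0.04270 kg/m³.
(x−vt)²/(4Dt) = (-0.9954)²/(4 × 0.159 × 33.8) = 0.04609; exp(−0.04609) = 0.9550.
C = 0.04270 × 0.9550 = 0.0408 kg/m³.

0.0408 kg/m³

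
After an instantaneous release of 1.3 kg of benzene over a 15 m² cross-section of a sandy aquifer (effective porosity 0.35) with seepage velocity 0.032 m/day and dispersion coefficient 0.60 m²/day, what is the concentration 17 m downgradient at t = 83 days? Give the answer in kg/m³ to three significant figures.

0.00352 kg/m³

For an instantaneous plane source, C(x,t) = M/(n_e·A·√(4πDt)) · exp(−(x−vt)²/(4Dt)), with n_e·A the pore (flow) area.
Plume center vt = 0.032 × 83 = 2.656 m, so the well at 17 m is 14.344 m downgradient of the peak.
√(4πDt) = 25.02 m, giving peak height M/(n_e·A·√(4πDt)) = 1.3/(0.35 × 15 × 25.02) = 0.009897 kg/m³.
(x−vt)²/(4Dt) = (14.344)²/(4 × 0.60 × 83) = 1.033; exp(−1.033) = 0.3559.
C = 0.009897 × 0.3559 = 0.00352 kg/m³.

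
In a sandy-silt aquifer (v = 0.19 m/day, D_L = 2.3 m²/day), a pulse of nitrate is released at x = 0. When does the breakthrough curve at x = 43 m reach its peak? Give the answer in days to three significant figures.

For the 1D instantaneous-source solution, setting ∂C/∂t = 0 at fixed x gives v²t² + 2Dt − x² = 0, so t = (√(D² + v²x²) − D)/v².
√(D² + v²x²) = √(2.3² + 0.19² × 43²) = 8.488; v² = 0.0361.
t = (8.488 − 2.3)/0.0361 = 171 days (vs. the pure-advection estimate x/v = 226 d).

171 days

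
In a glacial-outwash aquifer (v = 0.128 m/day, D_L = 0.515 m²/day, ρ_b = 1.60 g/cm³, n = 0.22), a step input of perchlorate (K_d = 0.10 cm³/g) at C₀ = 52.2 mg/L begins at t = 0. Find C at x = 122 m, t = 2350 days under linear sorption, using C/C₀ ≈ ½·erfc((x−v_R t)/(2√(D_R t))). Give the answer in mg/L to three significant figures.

47.9 mg/L

Retardation factor R = 1 + ρ_b·K_d/n = 1 + 1.60 × 0.10/0.22 = 1.727.
Sorption retards both mechanisms: v_R = v/R = 0.07412 m/day, D_R = D/R = 0.2982 m²/day.
v_R·t = 0.07412 × 2350 = 174.182 m; 2√(D_R t) = 52.94 m; argument = (122 − 174.182)/52.94 = -0.9857.
C = C₀ × ½·erfc(-0.9857) = 52.2 × 0.9183 = 47.9 mg/L.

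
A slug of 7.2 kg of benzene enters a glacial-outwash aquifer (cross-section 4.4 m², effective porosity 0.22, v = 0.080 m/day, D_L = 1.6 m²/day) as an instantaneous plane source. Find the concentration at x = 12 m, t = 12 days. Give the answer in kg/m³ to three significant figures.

0.0979 kg/m³

For an instantaneous plane source, C(x,t) = M/(n_e·A·√(4πDt)) · exp(−(x−vt)²/(4Dt)), with n_e·A the pore (flow) area.
Plume center vt = 0.080 × 12 = 0.96 m, so the well at 12 m is 11.04 m downgradient of the peak.
√(4πDt) = 15.53 m, giving peak height M/(n_e·A·√(4πDt)) = 7.2/(0.22 × 4.4 × 15.53) = 0.4789 kg/m³.
(x−vt)²/(4Dt) = (11.04)²/(4 × 1.6 × 12) = 1.587; exp(−1.587) = 0.2045.
C = 0.4789 × 0.2045 = 0.0979 kg/m³.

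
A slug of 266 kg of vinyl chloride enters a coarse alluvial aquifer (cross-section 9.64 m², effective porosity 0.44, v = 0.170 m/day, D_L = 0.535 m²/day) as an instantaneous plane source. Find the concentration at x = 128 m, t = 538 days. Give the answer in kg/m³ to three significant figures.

0.327 kg/m³

For an instantaneous plane source, C(x,t) = M/(n_e·A·√(4πDt)) · exp(−(x−vt)²/(4Dt)), with n_e·A the pore (flow) area.
Plume center vt = 0.170 × 538 = 91.46 m, so the well at 128 m is 36.54 m downgradient of the peak.
√(4πDt) = 60.14 m, giving peak height M/(n_e·A·√(4πDt)) = 266/(0.44 × 9.64 × 60.14) = 1.043 kg/m³.
(x−vt)²/(4Dt) = (36.54)²/(4 × 0.535 × 538) = 1.160; exp(−1.160) = 0.3135.
C = 1.043 × 0.3135 = 0.327 kg/m³.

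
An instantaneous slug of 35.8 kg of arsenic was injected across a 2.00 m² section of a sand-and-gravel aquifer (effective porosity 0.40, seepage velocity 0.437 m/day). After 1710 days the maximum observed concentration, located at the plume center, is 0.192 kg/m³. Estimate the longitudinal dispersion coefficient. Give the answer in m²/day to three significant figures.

At the plume center C_max = M/(n_e·A·√(4πDt)), so D = M²/(4πt·(n_e·A·C_max)²).
n_e·A·C_max = 0.40 × 2.00 × 0.192 = 0.1536 kg/m.
D = 35.8²/(4π × 1710 × 0.1536²) = 2.53 m²/day.

2.53 m²/day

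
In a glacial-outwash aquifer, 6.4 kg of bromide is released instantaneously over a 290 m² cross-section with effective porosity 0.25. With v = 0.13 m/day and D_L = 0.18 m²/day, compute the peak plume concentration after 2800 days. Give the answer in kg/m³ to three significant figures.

0.00111 kg/m³

The peak of an instantaneous 1D plume sits at x = vt; there the Gaussian factor is 1 and C_max = M/(n_e·A·√(4πDt)), where n_e·A is the pore area the mass is dissolved in.
√(4πDt) = √(4π × 0.18 × 2800) = 79.58 m, so C_max = 6.4/(0.25 × 290 × 79.58) = 0.00111 kg/m³.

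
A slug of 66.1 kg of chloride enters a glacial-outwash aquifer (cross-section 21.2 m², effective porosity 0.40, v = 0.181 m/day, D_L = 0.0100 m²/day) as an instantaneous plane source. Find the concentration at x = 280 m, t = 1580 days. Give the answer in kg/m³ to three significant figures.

0.314 kg/m³

For an instantaneous plane source, C(x,t) = M/(n_e·A·√(4πDt)) · exp(−(x−vt)²/(4Dt)), with n_e·A the pore (flow) area.
Plume center vt = 0.181 × 1580 = 285.98 m, so the well at 280 m is 5.98 m upgradient of the peak.
√(4πDt) = 14.09 m, giving peak height M/(n_e·A·√(4πDt)) = 66.1/(0.40 × 21.2 × 14.09) = 0.5532 kg/m³.
(x−vt)²/(4Dt) = (-5.98)²/(4 × 0.0100 × 1580) = 0.5658; exp(−0.5658) = 0.5679.
C = 0.5532 × 0.5679 = 0.314 kg/m³.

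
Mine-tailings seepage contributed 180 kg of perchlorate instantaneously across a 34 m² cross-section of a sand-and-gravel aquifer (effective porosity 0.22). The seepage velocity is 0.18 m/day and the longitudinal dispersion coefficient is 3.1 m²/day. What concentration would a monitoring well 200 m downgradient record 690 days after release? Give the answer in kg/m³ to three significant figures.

For an instantaneous plane source, C(x,t) = M/(n_e·A·√(4πDt)) · exp(−(x−vt)²/(4Dt)), with n_e·A the pore (flow) area.
Plume center vt = 0.18 × 690 = 124.2 m, so the well at 200 m is 75.8 m downgradient of the peak.
√(4πDt) = 163.9 m, giving peak height M/(n_e·A·√(4πDt)) = 180/(0.22 × 34 × 163.9) = 0.1468 kg/m³.
(x−vt)²/(4Dt) = (75.8)²/(4 × 3.1 × 690) = 0.6715; exp(−0.6715) = 0.5109.
C = 0.1468 × 0.5109 = 0.0750 kg/m³.

0.0750 kg/m³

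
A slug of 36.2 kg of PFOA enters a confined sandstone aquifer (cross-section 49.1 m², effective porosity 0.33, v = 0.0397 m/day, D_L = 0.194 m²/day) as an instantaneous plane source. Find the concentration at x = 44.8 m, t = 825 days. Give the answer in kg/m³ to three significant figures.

For an instantaneous plane source, C(x,t) = M/(n_e·A·√(4πDt)) · exp(−(x−vt)²/(4Dt)), with n_e·A the pore (flow) area.
Plume center vt = 0.0397 × 825 = 32.7525 m, so the well at 44.8 m is 12.0475 m downgradient of the peak.
√(4πDt) = 44.85 m, giving peak height M/(n_e·A·√(4πDt)) = 36.2/(0.33 × 49.1 × 44.85) = 0.04981 kg/m³.
(x−vt)²/(4Dt) = (12.0475)²/(4 × 0.194 × 825) = 0.2267; exp(−0.2267) = 0.7972.
C = 0.04981 × 0.7972 = 0.0397 kg/m³.

0.0397 kg/m³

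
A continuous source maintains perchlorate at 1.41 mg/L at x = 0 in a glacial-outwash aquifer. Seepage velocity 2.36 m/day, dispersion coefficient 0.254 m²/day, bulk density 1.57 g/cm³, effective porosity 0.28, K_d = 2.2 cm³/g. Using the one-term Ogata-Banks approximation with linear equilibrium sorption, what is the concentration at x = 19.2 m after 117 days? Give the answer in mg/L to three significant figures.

Retardation factor R = 1 + ρ_b·K_d/n = 1 + 1.57 × 2.2/0.28 = 13.34.
Sorption retards both mechanisms: v_R = v/R = 0.1769 m/day, D_R = D/R = 0.01904 m²/day.
v_R·t = 0.1769 × 117 = 20.6973 m; 2√(D_R t) = 2.985 m; argument = (19.2 − 20.6973)/2.985 = -0.5016.
C = C₀ × ½·erfc(-0.5016) = 1.41 × 0.7610 = 1.07 mg/L.

1.07 mg/L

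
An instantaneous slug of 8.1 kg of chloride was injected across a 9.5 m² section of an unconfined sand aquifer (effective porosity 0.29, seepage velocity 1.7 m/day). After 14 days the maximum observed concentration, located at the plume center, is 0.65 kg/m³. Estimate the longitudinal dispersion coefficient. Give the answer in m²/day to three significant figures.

0.116 m²/day

At the plume center C_max = M/(n_e·A·√(4πDt)), so D = M²/(4πt·(n_e·A·C_max)²).
n_e·A·C_max = 0.29 × 9.5 × 0.65 = 1.791 kg/m.
D = 8.1²/(4π × 14 × 1.791²) = 0.116 m²/day.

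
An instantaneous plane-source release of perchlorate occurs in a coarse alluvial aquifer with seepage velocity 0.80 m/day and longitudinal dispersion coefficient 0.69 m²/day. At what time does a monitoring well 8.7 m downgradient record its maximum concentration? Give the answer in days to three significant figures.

For the 1D instantaneous-source solution, setting ∂C/∂t = 0 at fixed x gives v²t² + 2Dt − x² = 0, so t = (√(D² + v²x²) − D)/v².
√(D² + v²x²) = √(0.69² + 0.80² × 8.7²) = 6.994; v² = 0.64.
t = (6.994 − 0.69)/0.64 = 9.85 days (vs. the pure-advection estimate x/v = 10.9 d).

9.85 days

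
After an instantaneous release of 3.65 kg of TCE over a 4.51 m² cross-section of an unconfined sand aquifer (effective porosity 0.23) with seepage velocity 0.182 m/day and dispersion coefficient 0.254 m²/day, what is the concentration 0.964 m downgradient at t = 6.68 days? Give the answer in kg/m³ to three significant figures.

For an instantaneous plane source, C(x,t) = M/(n_e·A·√(4πDt)) · exp(−(x−vt)²/(4Dt)), with n_e·A the pore (flow) area.
Plume center vt = 0.182 × 6.68 = 1.21576 m, so the well at 0.964 m is 0.25176 m upgradient of the peak.
√(4πDt) = 4.618 m, giving peak height M/(n_e·A·√(4πDt)) = 3.65/(0.23 × 4.51 × 4.618) = 0.7620 kg/m³.
(x−vt)²/(4Dt) = (-0.25176)²/(4 × 0.254 × 6.68) = 0.009339; exp(−0.009339) = 0.9907.
C = 0.7620 × 0.9907 = 0.755 kg/m³.

0.755 kg/m³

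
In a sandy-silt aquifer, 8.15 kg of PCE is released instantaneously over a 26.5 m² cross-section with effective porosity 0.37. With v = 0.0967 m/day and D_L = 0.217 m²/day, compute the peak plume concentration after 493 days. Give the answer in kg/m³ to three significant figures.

The peak of an instantaneous 1D plume sits at x = vt; there the Gaussian factor is 1 and C_max = M/(n_e·A·√(4πDt)), where n_e·A is the pore area the mass is dissolved in.
√(4πDt) = √(4π × 0.217 × 493) = 36.67 m, so C_max = 8.15/(0.37 × 26.5 × 36.67) = 0.0227 kg/m³.

0.0227 kg/m³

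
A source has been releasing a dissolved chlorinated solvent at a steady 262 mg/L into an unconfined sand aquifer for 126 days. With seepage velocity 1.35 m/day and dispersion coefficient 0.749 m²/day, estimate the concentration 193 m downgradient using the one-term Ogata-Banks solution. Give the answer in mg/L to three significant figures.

For a continuous step input, C/C₀ ≈ ½·erfc((x−vt)/(2√(Dt))).
vt = 1.35 × 126 = 170.1 m and 2√(Dt) = 2√(0.749 × 126) = 19.43 m.
Argument (x−vt)/(2√(Dt)) = (193 − 170.1)/19.43 = 1.179; ½·erfc(1.179) = 0.04772.
C = 262 × 0.04772 = 12.5 mg/L.

12.5 mg/L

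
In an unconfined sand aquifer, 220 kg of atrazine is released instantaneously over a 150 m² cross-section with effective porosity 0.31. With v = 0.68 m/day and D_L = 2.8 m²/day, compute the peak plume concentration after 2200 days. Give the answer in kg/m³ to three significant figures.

0.0170 kg/m³

The peak of an instantaneous 1D plume sits at x = vt; there the Gaussian factor is 1 and C_max = M/(n_e·A·√(4πDt)), where n_e·A is the pore area the mass is dissolved in.
√(4πDt) = √(4π × 2.8 × 2200) = 278.2 m, so C_max = 220/(0.31 × 150 × 278.2) = 0.0170 kg/m³.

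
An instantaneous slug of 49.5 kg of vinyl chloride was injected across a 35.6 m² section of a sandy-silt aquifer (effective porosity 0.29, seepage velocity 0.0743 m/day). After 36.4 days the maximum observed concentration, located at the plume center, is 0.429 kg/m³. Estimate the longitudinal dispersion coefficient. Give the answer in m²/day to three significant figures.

At the plume center C_max = M/(n_e·A·√(4πDt)), so D = M²/(4πt·(n_e·A·C_max)²).
n_e·A·C_max = 0.29 × 35.6 × 0.429 = 4.429 kg/m.
D = 49.5²/(4π × 36.4 × 4.429²) = 0.273 m²/day.

0.273 m²/day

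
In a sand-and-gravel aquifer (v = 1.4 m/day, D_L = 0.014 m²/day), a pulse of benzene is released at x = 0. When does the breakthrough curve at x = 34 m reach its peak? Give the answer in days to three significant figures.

24.3 days

For the 1D instantaneous-source solution, setting ∂C/∂t = 0 at fixed x gives v²t² + 2Dt − x² = 0, so t = (√(D² + v²x²) − D)/v².
√(D² + v²x²) = √(0.014² + 1.4² × 34²) = 47.60; v² = 1.96.
t = (47.60 − 0.014)/1.96 = 24.3 days (vs. the pure-advection estimate x/v = 24.3 d).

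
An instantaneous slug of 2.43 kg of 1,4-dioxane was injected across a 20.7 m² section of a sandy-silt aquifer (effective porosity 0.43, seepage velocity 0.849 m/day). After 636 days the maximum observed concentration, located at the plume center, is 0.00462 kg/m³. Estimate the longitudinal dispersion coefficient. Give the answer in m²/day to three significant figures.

At the plume center C_max = M/(n_e·A·√(4πDt)), so D = M²/(4πt·(n_e·A·C_max)²).
n_e·A·C_max = 0.43 × 20.7 × 0.00462 = 0.04112 kg/m.
D = 2.43²/(4π × 636 × 0.04112²) = 0.437 m²/day.

0.437 m²/day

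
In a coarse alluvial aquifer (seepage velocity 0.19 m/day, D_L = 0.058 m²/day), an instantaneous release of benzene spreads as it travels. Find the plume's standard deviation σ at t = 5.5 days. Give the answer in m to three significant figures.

0.799 m

Dispersive spreading gives a Gaussian with σ² = 2Dt; advection only shifts the center.
σ = √(2 × 0.058 × 5.5) = 0.799 m.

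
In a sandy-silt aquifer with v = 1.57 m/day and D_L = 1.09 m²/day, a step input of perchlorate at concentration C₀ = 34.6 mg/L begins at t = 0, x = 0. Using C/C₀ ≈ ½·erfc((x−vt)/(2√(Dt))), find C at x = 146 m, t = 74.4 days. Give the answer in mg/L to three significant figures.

0.379 mg/L

For a continuous step input, C/C₀ ≈ ½·erfc((x−vt)/(2√(Dt))).
vt = 1.57 × 74.4 = 116.808 m and 2√(Dt) = 2√(1.09 × 74.4) = 18.01 m.
Argument (x−vt)/(2√(Dt)) = (146 − 116.808)/18.01 = 1.621; ½·erfc(1.621) = 0.01094.
C = 34.6 × 0.01094 = 0.379 mg/L.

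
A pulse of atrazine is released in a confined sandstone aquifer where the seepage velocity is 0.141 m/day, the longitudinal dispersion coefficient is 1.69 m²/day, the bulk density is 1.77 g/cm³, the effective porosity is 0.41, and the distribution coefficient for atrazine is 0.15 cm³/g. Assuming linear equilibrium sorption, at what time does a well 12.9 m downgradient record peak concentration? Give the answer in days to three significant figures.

Retardation factor R = 1 + ρ_b·K_d/n = 1 + 1.77 × 0.15/0.41 = 1.648.
Sorption retards both mechanisms: v_R = v/R = 0.08556 m/day, D_R = D/R = 1.025 m²/day.
Peak time from v_R²t² + 2D_R t − x² = 0: t = (√(D_R² + v_R²x²) − D_R)/v_R².
√(D_R² + v_R²x²) = √(1.025² + 0.08556² × 12.9²) = 1.506; v_R² = 0.007321.
t = (1.506 − 1.025)/0.007321 = 65.7 days.

65.7 days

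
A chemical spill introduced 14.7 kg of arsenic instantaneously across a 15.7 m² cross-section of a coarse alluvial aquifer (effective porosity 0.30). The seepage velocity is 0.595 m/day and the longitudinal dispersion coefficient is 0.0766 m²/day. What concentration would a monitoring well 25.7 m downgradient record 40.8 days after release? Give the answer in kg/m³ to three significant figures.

0.423 kg/m³

For an instantaneous plane source, C(x,t) = M/(n_e·A·√(4πDt)) · exp(−(x−vt)²/(4Dt)), with n_e·A the pore (flow) area.
Plume center vt = 0.595 × 40.8 = 24.276 m, so the well at 25.7 m is 1.424 m downgradient of the peak.
√(4πDt) = 6.267 m, giving peak height M/(n_e·A·√(4πDt)) = 14.7/(0.30 × 15.7 × 6.267) = 0.4980 kg/m³.
(x−vt)²/(4Dt) = (1.424)²/(4 × 0.0766 × 40.8) = 0.1622; exp(−0.1622) = 0.8503.
C = 0.4980 × 0.8503 = 0.423 kg/m³.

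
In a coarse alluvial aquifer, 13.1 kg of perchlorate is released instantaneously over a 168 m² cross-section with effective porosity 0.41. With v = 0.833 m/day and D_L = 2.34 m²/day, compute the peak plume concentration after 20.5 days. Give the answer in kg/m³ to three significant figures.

The peak of an instantaneous 1D plume sits at x = vt; there the Gaussian factor is 1 and C_max = M/(n_e·A·√(4πDt)), where n_e·A is the pore area the mass is dissolved in.
√(4πDt) = √(4π × 2.34 × 20.5) = 24.55 m, so C_max = 13.1/(0.41 × 168 × 24.55) = 0.00775 kg/m³.

0.00775 kg/m³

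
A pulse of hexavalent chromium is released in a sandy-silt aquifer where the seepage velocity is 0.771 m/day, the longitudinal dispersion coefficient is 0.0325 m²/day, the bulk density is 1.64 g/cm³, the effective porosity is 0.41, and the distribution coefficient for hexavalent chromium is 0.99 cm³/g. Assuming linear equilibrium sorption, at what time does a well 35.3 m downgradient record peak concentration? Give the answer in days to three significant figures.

Retardation factor R = 1 + ρ_b·K_d/n = 1 + 1.64 × 0.99/0.41 = 4.960.
Sorption retards both mechanisms: v_R = v/R = 0.1554 m/day, D_R = D/R = 0.006552 m²/day.
Peak time from v_R²t² + 2D_R t − x² = 0: t = (√(D_R² + v_R²x²) − D_R)/v_R².
√(D_R² + v_R²x²) = √(0.006552² + 0.1554² × 35.3²) = 5.486; v_R² = 0.02415.
t = (5.486 − 0.006552)/0.02415 = 227 days.

227 days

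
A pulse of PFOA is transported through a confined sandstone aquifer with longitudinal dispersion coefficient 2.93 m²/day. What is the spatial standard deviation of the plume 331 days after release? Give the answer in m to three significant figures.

44.0 m

Dispersive spreading gives a Gaussian with σ² = 2Dt; advection only shifts the center.
σ = √(2 × 2.93 × 331) = 44.0 m.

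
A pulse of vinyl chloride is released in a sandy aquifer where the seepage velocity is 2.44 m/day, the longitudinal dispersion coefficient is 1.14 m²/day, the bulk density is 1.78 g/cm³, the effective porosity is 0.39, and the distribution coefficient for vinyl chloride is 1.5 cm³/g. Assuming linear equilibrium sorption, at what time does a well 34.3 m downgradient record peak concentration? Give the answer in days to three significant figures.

109 days

Retardation factor R = 1 + ρ_b·K_d/n = 1 + 1.78 × 1.5/0.39 = 7.846.
Sorption retards both mechanisms: v_R = v/R = 0.3110 m/day, D_R = D/R = 0.1453 m²/day.
Peak time from v_R²t² + 2D_R t − x² = 0: t = (√(D_R² + v_R²x²) − D_R)/v_R².
√(D_R² + v_R²x²) = √(0.1453² + 0.3110² × 34.3²) = 10.67; v_R² = 0.09672.
t = (10.67 − 0.1453)/0.09672 = 109 days.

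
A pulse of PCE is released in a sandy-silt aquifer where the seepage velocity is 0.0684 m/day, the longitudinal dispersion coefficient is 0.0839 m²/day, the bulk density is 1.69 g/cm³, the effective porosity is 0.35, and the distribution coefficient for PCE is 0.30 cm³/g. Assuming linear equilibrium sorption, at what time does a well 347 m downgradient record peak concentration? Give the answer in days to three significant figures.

12400 days

Retardation factor R = 1 + ρ_b·K_d/n = 1 + 1.69 × 0.30/0.35 = 2.449.
Sorption retards both mechanisms: v_R = v/R = 0.02793 m/day, D_R = D/R = 0.03426 m²/day.
Peak time from v_R²t² + 2D_R t − x² = 0: t = (√(D_R² + v_R²x²) − D_R)/v_R².
√(D_R² + v_R²x²) = √(0.03426² + 0.02793² × 347²) = 9.692; v_R² = 0.0007801.
t = (9.692 − 0.03426)/0.0007801 = 12400 days.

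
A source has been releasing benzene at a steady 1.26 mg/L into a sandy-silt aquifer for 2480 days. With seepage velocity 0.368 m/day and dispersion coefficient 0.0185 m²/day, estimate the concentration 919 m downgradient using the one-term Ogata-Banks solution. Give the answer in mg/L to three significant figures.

0.319 mg/L

For a continuous step input, C/C₀ ≈ ½·erfc((x−vt)/(2√(Dt))).
vt = 0.368 × 2480 = 912.64 m and 2√(Dt) = 2√(0.0185 × 2480) = 13.55 m.
Argument (x−vt)/(2√(Dt)) = (919 − 912.64)/13.55 = 0.4694; ½·erfc(0.4694) = 0.2534.
C = 1.26 × 0.2534 = 0.319 mg/L.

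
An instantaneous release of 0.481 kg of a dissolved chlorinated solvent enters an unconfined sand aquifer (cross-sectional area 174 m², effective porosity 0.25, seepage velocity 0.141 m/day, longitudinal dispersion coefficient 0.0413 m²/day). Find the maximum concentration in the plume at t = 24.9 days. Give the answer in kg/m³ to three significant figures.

0.00308 kg/m³

The peak of an instantaneous 1D plume sits at x = vt; there the Gaussian factor is 1 and C_max = M/(n_e·A·√(4πDt)), where n_e·A is the pore area the mass is dissolved in.
√(4πDt) = √(4π × 0.0413 × 24.9) = 3.595 m, so C_max = 0.481/(0.25 × 174 × 3.595) = 0.00308 kg/m³.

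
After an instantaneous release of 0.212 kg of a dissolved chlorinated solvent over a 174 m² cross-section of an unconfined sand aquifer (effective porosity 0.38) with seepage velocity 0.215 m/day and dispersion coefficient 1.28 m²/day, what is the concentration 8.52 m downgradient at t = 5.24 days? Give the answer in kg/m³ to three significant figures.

For an instantaneous plane source, C(x,t) = M/(n_e·A·√(4πDt)) · exp(−(x−vt)²/(4Dt)), with n_e·A the pore (flow) area.
Plume center vt = 0.215 × 5.24 = 1.1266 m, so the well at 8.52 m is 7.3934 m downgradient of the peak.
√(4πDt) = 9.181 m, giving peak height M/(n_e·A·√(4πDt)) = 0.212/(0.38 × 174 × 9.181) = 0.0003492 kg/m³.
(x−vt)²/(4Dt) = (7.3934)²/(4 × 1.28 × 5.24) = 2.037; exp(−2.037) = 0.1304.
C = 0.0003492 × 0.1304 = 4.55e-05 kg/m³.

4.55e-05 kg/m³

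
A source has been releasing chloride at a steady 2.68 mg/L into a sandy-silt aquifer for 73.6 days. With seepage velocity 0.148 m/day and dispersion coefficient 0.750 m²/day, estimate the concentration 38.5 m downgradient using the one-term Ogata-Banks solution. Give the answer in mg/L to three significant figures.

0.0115 mg/L

For a continuous step input, C/C₀ ≈ ½·erfc((x−vt)/(2√(Dt))).
vt = 0.148 × 73.6 = 10.8928 m and 2√(Dt) = 2√(0.750 × 73.6) = 14.86 m.
Argument (x−vt)/(2√(Dt)) = (38.5 − 10.8928)/14.86 = 1.858; ½·erfc(1.858) = 0.004299.
C = 2.68 × 0.004299 = 0.0115 mg/L.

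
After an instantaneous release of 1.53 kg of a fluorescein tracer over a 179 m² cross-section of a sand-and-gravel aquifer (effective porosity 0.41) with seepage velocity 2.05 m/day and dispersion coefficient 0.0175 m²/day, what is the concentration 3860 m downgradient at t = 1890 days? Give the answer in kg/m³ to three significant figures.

0.000209 kg/m³

For an instantaneous plane source, C(x,t) = M/(n_e·A·√(4πDt)) · exp(−(x−vt)²/(4Dt)), with n_e·A the pore (flow) area.
Plume center vt = 2.05 × 1890 = 3874.5 m, so the well at 3860 m is 14.5 m upgradient of the peak.
√(4πDt) = 20.39 m, giving peak height M/(n_e·A·√(4πDt)) = 1.53/(0.41 × 179 × 20.39) = 0.001022 kg/m³.
(x−vt)²/(4Dt) = (-14.5)²/(4 × 0.0175 × 1890) = 1.589; exp(−1.589) = 0.2041.
C = 0.001022 × 0.2041 = 0.000209 kg/m³.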